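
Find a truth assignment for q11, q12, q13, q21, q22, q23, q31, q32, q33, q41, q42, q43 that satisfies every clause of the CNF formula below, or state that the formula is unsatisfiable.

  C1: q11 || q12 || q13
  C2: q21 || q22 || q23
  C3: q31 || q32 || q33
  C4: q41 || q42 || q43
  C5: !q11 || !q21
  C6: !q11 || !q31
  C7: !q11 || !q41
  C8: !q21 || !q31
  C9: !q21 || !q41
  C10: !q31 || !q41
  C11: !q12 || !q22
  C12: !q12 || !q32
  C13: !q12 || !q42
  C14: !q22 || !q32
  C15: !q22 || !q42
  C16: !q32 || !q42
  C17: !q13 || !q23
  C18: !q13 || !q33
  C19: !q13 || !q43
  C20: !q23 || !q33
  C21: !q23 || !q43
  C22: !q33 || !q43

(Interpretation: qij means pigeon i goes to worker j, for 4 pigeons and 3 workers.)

Branch on q11: set q11 = false.
Branch on q12: set q12 = true.
From the singleton clause (!q22), q22 = false.
From the singleton clause (!q32), q32 = false.
From the singleton clause (!q42), q42 = false.
Branch on q21: set q21 = true.
From the singleton clause (!q31), q31 = false.
From the singleton clause (q33), q33 = true.
From the singleton clause (!q41), q41 = false.
From the singleton clause (q43), q43 = true.
That conflicts with the unit clause (!q43).
Backtrack on q21: now try q21 = false.
From the singleton clause (q23), q23 = true.
From the singleton clause (!q13), q13 = false.
From the singleton clause (!q33), q33 = false.
From the singleton clause (q31), q31 = true.
From the singleton clause (!q41), q41 = false.
From the singleton clause (q43), q43 = true.
That conflicts with the unit clause (!q43).
Either choice for q21 ends in contradiction.
Backtrack on q12: now try q12 = false.
From the singleton clause (q13), q13 = true.
From the singleton clause (!q23), q23 = false.
From the singleton clause (!q33), q33 = false.
From the singleton clause (!q43), q43 = false.
Branch on q21: set q21 = true.
From the singleton clause (!q31), q31 = false.
From the singleton clause (q32), q32 = true.
From the singleton clause (!q41), q41 = false.
From the singleton clause (q42), q42 = true.
That conflicts with the unit clause (!q42).
Backtrack on q21: now try q21 = false.
From the singleton clause (q22), q22 = true.
From the singleton clause (!q32), q32 = false.
From the singleton clause (q31), q31 = true.
From the singleton clause (!q41), q41 = false.
From the singleton clause (q42), q42 = true.
That conflicts with the unit clause (!q42).
Either choice for q21 ends in contradiction.
Either choice for q12 ends in contradiction.
Backtrack on q11: now try q11 = true.
From the singleton clause (!q21), q21 = false.
From the singleton clause (!q31), q31 = false.
From the singleton clause (!q41), q41 = false.
Branch on q22: set q22 = true.
From the singleton clause (!q12), q12 = false.
From the singleton clause (!q32), q32 = false.
From the singleton clause (q33), q33 = true.
From the singleton clause (!q42), q42 = false.
From the singleton clause (q43), q43 = true.
That conflicts with the unit clause (!q43).
Backtrack on q22: now try q22 = false.
From the singleton clause (q23), q23 = true.
From the singleton clause (!q13), q13 = false.
From the singleton clause (!q33), q33 = false.
From the singleton clause (q32), q32 = true.
From the singleton clause (!q12), q12 = false.
From the singleton clause (!q42), q42 = false.
From the singleton clause (q43), q43 = true.
That conflicts with the unit clause (!q43).
Either choice for q22 ends in contradiction.
Either choice for q11 ends in contradiction.

UNSATISFIABLE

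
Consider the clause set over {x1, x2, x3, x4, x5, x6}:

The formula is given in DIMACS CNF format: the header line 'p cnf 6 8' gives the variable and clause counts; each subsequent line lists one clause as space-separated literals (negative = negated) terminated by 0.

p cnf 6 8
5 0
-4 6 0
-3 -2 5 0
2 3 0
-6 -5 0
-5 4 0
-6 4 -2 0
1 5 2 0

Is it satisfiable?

No, unsatisfiable

Unit clause (x5) forces x5 = True.
Unit clause (¬x6) forces x6 = False.
Unit clause (¬x4) forces x4 = False.
Now (x4) is unsatisfied and unit — conflict.
No assignment satisfies every clause.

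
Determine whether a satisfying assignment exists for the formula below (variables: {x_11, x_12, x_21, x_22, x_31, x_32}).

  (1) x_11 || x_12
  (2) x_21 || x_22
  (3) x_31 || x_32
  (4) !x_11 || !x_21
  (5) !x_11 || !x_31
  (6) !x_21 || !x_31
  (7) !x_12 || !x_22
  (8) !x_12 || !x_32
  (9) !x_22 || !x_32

No

Branch on x_11: set x_11 = true.
Unit clause (!x_21) forces x_21 = false.
Unit clause (x_22) forces x_22 = true.
Unit clause (!x_31) forces x_31 = false.
Unit clause (x_32) forces x_32 = true.
Now (!x_32) is unsatisfied and unit — conflict.
That branch fails; take x_11 = false instead.
Unit clause (x_12) forces x_12 = true.
Unit clause (!x_22) forces x_22 = false.
Unit clause (x_21) forces x_21 = true.
Unit clause (!x_31) forces x_31 = false.
Unit clause (x_32) forces x_32 = true.
Now (!x_32) is unsatisfied and unit — conflict.
Neither x_11 = true nor x_11 = false works.
No assignment satisfies every clause.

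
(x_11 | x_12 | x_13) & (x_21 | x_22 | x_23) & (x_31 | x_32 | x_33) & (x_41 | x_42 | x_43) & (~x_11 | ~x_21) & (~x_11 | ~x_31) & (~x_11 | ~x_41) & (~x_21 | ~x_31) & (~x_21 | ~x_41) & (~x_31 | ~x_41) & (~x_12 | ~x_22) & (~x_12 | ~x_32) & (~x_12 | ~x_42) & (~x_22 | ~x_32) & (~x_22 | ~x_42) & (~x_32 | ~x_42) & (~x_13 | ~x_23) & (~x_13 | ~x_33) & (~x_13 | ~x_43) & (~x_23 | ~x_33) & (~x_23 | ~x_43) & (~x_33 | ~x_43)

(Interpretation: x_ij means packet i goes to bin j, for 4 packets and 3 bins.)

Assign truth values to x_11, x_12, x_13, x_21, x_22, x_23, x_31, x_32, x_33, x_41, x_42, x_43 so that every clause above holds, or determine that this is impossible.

UNSATISFIABLE

Branch on x_11: set x_11 = 0.
Branch on x_12: set x_12 = 1.
The clause (~x_22) is unit, so x_22 = 0.
The clause (~x_32) is unit, so x_32 = 0.
The clause (~x_42) is unit, so x_42 = 0.
Branch on x_21: set x_21 = 1.
The clause (~x_31) is unit, so x_31 = 0.
The clause (x_33) is unit, so x_33 = 1.
The clause (~x_41) is unit, so x_41 = 0.
The clause (x_43) is unit, so x_43 = 1.
That conflicts with the unit clause (~x_43).
That branch fails; take x_21 = 0 instead.
The clause (x_23) is unit, so x_23 = 1.
The clause (~x_13) is unit, so x_13 = 0.
The clause (~x_33) is unit, so x_33 = 0.
The clause (x_31) is unit, so x_31 = 1.
The clause (~x_41) is unit, so x_41 = 0.
The clause (x_43) is unit, so x_43 = 1.
That conflicts with the unit clause (~x_43).
Both values of x_21 lead to a conflict.
That branch fails; take x_12 = 0 instead.
The clause (x_13) is unit, so x_13 = 1.
The clause (~x_23) is unit, so x_23 = 0.
The clause (~x_33) is unit, so x_33 = 0.
The clause (~x_43) is unit, so x_43 = 0.
Branch on x_21: set x_21 = 1.
The clause (~x_31) is unit, so x_31 = 0.
The clause (x_32) is unit, so x_32 = 1.
The clause (~x_41) is unit, so x_41 = 0.
The clause (x_42) is unit, so x_42 = 1.
That conflicts with the unit clause (~x_42).
That branch fails; take x_21 = 0 instead.
The clause (x_22) is unit, so x_22 = 1.
The clause (~x_32) is unit, so x_32 = 0.
The clause (x_31) is unit, so x_31 = 1.
The clause (~x_41) is unit, so x_41 = 0.
The clause (x_42) is unit, so x_42 = 1.
That conflicts with the unit clause (~x_42).
Both values of x_21 lead to a conflict.
Both values of x_12 lead to a conflict.
That branch fails; take x_11 = 1 instead.
The clause (~x_21) is unit, so x_21 = 0.
The clause (~x_31) is unit, so x_31 = 0.
The clause (~x_41) is unit, so x_41 = 0.
Branch on x_22: set x_22 = 1.
The clause (~x_12) is unit, so x_12 = 0.
The clause (~x_32) is unit, so x_32 = 0.
The clause (x_33) is unit, so x_33 = 1.
The clause (~x_42) is unit, so x_42 = 0.
The clause (x_43) is unit, so x_43 = 1.
That conflicts with the unit clause (~x_43).
That branch fails; take x_22 = 0 instead.
The clause (x_23) is unit, so x_23 = 1.
The clause (~x_13) is unit, so x_13 = 0.
The clause (~x_33) is unit, so x_33 = 0.
The clause (x_32) is unit, so x_32 = 1.
The clause (~x_12) is unit, so x_12 = 0.
The clause (~x_42) is unit, so x_42 = 0.
The clause (x_43) is unit, so x_43 = 1.
That conflicts with the unit clause (~x_43).
Both values of x_22 lead to a conflict.
Both values of x_11 lead to a conflict.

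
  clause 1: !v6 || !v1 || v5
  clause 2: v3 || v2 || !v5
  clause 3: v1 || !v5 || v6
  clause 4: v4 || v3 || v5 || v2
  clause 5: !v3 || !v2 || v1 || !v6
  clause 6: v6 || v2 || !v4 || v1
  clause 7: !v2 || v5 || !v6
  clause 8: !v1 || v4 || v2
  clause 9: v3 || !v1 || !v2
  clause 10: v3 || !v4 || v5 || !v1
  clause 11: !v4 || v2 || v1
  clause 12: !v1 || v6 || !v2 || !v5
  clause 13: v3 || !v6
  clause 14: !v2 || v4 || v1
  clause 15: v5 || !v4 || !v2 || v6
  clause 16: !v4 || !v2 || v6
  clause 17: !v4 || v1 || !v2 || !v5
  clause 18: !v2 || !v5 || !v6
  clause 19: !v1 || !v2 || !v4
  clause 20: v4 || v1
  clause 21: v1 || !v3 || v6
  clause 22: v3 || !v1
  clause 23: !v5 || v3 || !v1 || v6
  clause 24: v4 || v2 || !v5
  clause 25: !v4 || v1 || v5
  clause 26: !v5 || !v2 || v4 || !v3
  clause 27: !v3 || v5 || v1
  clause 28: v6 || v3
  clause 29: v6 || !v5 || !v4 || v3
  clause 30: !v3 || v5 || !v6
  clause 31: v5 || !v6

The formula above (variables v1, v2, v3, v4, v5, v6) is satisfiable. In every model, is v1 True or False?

Suppose v1 = false.
The clause (v4) is unit, so v4 = true.
The clause (v2) is unit, so v2 = true.
The clause (v6) is unit, so v6 = true.
The clause (!v3) is unit, so v3 = false.
That conflicts with the unit clause (v3).
So every satisfying assignment has v1 = True.

True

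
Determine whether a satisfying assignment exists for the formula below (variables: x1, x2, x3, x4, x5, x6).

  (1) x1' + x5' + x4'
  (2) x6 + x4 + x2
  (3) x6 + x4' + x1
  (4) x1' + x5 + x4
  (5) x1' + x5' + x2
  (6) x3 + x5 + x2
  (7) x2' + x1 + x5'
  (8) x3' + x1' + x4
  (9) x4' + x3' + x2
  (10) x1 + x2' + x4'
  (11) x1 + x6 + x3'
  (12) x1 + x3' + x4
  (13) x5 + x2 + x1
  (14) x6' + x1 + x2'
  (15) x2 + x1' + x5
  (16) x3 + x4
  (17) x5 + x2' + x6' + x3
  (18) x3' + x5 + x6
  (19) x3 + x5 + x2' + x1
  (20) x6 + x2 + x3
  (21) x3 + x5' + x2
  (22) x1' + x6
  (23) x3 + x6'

Branch on x3: set x3 = 1.
Branch on x1: set x1 = 1.
(x4) alone gives x4 = 1.
(x5') alone gives x5 = 0.
(x2) alone gives x2 = 1.
(x6) alone gives x6 = 1.
This assignment satisfies each clause.
A satisfying assignment: x1: 1,  x2: 1,  x3: 1,  x4: 1,  x5: 0,  x6: 1.

Satisfiable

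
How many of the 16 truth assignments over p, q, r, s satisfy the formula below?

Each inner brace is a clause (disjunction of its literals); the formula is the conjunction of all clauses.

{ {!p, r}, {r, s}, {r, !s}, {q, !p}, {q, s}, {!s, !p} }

There are 2^4 = 16 truth assignments over (p, q, r, s).
Split on r. With r = true, the clauses containing r are satisfied and !r drops from the rest; 4 of the 2^3 = 8 assignments to the other variables satisfy what remains.
With r = false, by the same count on the reduced clause set, 0 assignments work.
(One model: p=F, q=F, r=T, s=T.)
Total: 4 + 0 = 4.

4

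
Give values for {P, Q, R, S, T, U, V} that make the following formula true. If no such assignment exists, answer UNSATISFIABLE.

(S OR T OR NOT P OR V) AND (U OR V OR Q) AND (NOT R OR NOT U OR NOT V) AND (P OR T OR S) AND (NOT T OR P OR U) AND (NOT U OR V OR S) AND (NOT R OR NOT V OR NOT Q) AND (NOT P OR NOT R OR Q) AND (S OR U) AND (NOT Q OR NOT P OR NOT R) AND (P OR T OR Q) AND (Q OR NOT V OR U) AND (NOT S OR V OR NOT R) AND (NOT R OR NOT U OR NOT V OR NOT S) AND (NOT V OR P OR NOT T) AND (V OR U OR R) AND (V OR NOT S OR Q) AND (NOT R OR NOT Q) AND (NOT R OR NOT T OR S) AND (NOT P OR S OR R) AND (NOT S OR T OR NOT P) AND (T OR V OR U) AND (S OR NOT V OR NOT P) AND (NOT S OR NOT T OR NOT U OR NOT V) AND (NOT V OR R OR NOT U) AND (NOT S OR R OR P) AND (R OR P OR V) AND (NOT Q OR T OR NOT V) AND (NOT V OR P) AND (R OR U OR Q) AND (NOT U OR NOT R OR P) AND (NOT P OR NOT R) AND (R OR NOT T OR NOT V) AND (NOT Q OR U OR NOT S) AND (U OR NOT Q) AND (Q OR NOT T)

Branch on S: set S = true.
Branch on V: set V = false.
Unit clause (NOT R) forces R = false.
Unit clause (U) forces U = true.
Unit clause (Q) forces Q = true.
Unit clause (P) forces P = true.
Unit clause (T) forces T = true.
This assignment satisfies each clause.

P=true, Q=true, R=false, S=true, T=true, U=true, V=false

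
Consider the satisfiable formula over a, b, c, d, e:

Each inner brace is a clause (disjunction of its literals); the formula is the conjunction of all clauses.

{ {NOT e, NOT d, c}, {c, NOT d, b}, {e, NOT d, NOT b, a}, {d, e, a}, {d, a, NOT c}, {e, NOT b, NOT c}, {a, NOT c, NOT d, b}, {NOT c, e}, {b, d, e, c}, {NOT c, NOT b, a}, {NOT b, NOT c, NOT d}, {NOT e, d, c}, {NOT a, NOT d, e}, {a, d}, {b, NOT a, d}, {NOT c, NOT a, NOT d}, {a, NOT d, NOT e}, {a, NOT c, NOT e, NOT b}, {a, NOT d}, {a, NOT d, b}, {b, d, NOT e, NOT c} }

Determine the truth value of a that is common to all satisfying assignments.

Suppose a = false.
Unit clause (d) forces d = true.
Now (NOT d) is unsatisfied and unit — conflict.
So every satisfying assignment has a = True.

True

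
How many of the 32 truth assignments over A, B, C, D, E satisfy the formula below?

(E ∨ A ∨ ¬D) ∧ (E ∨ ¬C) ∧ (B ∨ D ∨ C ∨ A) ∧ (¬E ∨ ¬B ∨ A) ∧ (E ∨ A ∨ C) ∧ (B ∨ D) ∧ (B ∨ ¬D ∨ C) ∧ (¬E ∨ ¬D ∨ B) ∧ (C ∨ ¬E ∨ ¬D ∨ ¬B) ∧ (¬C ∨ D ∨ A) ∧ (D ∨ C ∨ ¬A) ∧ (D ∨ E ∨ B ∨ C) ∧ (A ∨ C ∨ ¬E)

There are 2^5 = 32 truth assignments over (A, B, C, D, E).
Split on E. With E = True, the clauses containing E are satisfied and ¬E drops from the rest; 2 of the 2^4 = 16 assignments to the other variables satisfy what remains.
With E = False, by the same count on the reduced clause set, 1 assignment works.
(One model: A=T, B=T, C=F, D=T, E=F.)
Total: 2 + 1 = 3.

3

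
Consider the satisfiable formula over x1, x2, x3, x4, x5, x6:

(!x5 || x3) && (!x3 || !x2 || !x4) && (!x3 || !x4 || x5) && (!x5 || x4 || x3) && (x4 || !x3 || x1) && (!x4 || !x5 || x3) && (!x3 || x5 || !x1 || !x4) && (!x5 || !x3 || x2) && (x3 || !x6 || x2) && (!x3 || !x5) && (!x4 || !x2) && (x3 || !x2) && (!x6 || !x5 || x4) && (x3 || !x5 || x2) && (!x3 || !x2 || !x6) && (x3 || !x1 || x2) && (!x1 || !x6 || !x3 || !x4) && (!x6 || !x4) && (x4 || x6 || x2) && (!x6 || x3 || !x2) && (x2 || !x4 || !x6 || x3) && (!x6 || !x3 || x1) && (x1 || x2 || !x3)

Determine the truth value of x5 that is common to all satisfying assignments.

False

Suppose x5 = true.
(x3) alone gives x3 = true.
But (!x3) is also a unit clause — contradiction.
So every satisfying assignment has x5 = False.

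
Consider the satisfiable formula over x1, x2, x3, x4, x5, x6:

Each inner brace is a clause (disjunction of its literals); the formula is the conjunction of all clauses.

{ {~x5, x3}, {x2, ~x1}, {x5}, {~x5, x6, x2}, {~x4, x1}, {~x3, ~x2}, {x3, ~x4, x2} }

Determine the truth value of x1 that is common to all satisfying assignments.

Suppose x1 = 1.
(x2) alone gives x2 = 1.
(x5) alone gives x5 = 1.
(x3) alone gives x3 = 1.
But (~x3) is also a unit clause — contradiction.
So every satisfying assignment has x1 = False.

False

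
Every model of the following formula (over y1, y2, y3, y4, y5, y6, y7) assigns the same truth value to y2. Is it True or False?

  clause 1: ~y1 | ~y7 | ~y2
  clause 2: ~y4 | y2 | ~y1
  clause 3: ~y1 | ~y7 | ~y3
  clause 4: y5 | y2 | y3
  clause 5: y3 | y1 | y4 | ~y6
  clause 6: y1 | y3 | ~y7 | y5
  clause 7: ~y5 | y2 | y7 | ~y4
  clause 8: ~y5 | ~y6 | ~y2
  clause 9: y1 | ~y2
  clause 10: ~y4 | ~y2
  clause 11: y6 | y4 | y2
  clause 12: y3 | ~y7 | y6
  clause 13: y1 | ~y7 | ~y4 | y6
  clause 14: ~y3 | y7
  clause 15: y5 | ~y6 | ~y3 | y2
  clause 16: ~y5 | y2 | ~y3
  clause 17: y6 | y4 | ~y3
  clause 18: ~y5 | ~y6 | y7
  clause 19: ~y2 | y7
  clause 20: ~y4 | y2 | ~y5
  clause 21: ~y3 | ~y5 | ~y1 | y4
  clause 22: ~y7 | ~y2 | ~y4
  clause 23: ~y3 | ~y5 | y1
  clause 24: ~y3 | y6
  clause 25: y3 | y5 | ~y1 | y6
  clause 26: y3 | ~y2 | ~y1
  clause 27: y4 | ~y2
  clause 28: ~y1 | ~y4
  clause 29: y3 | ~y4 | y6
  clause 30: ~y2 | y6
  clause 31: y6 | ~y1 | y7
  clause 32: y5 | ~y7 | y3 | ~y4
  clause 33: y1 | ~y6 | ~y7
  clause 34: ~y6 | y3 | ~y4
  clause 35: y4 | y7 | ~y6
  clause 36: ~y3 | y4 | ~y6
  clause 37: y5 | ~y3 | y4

False

Suppose y2 = 1.
Unit clause (y1) forces y1 = 1.
Unit clause (~y7) forces y7 = 0.
But (y7) is also a unit clause — contradiction.
So every satisfying assignment has y2 = False.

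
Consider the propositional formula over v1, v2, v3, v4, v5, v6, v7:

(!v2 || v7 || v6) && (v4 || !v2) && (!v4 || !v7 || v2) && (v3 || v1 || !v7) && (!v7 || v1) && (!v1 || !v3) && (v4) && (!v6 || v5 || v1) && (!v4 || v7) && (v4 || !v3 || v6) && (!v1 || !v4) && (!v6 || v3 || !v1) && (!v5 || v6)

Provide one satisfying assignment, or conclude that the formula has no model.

UNSATISFIABLE

(v4) alone gives v4 = true.
(v7) alone gives v7 = true.
(v2) alone gives v2 = true.
(v1) alone gives v1 = true.
But (!v1) is also a unit clause — contradiction.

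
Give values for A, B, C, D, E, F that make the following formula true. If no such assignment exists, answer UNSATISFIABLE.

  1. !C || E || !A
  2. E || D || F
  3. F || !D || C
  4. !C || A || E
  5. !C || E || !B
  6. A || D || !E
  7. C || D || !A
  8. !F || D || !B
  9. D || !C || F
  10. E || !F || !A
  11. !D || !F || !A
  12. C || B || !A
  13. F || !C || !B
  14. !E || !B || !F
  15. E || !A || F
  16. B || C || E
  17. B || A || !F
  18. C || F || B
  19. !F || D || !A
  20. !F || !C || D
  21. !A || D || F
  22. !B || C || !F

A: false, B: false, C: true, D: true, E: true, F: false

Suppose C = true.
Suppose E = true.
Suppose A = false.
From the singleton clause (D), D = true.
Suppose F = false.
From the singleton clause (!B), B = false.
Every clause now holds.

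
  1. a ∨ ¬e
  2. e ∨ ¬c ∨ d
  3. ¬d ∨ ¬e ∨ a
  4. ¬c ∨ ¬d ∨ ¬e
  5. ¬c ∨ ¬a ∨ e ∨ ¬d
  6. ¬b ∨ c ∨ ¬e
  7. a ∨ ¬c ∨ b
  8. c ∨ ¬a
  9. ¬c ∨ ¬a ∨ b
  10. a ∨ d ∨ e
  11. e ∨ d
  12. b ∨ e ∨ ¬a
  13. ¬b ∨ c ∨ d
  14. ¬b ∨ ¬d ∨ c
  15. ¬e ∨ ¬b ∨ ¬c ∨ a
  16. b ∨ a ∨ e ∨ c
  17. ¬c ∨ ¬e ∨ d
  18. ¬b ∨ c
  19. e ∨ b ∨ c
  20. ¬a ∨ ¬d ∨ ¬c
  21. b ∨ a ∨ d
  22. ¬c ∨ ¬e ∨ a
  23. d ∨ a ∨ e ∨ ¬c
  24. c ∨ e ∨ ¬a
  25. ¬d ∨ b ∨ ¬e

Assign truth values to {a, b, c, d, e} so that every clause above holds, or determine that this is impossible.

Suppose a = False.
The clause (¬e) is unit, so e = False.
The clause (d) is unit, so d = True.
Suppose c = True.
The clause (b) is unit, so b = True.
This assignment satisfies each clause.

a ↦ False,  b ↦ True,  c ↦ True,  d ↦ True,  e ↦ False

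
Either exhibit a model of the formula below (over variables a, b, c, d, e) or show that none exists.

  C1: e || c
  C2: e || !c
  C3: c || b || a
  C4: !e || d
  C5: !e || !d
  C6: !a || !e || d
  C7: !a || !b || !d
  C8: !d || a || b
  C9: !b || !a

Suppose e = true.
The clause (d) is unit, so d = true.
That conflicts with the unit clause (!d).
Undo e and try e = false.
The clause (c) is unit, so c = true.
That conflicts with the unit clause (!c).
Either choice for e ends in contradiction.

UNSATISFIABLE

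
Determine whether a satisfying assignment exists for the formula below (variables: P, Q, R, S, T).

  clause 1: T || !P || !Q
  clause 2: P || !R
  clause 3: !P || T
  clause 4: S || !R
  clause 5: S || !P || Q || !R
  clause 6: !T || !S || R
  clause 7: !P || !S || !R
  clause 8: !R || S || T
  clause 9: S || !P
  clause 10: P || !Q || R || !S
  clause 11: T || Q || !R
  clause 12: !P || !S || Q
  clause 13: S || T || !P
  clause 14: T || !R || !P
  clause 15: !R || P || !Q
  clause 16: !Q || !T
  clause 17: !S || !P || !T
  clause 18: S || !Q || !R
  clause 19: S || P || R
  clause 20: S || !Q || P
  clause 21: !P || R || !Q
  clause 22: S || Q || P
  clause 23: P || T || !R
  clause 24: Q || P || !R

Suppose P = false.
Unit clause (!R) forces R = false.
Unit clause (S) forces S = true.
Unit clause (!T) forces T = false.
Unit clause (!Q) forces Q = false.
All clauses are satisfied.
A satisfying assignment: P: false, Q: false, R: false, S: true, T: false.

Yes, satisfiable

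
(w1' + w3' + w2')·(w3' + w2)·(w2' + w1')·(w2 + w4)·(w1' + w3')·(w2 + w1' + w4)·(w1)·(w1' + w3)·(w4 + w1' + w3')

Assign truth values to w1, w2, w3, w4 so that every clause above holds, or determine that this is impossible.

(w1) alone gives w1 = 1.
(w2') alone gives w2 = 0.
(w3') alone gives w3 = 0.
That conflicts with the unit clause (w3).

UNSATISFIABLE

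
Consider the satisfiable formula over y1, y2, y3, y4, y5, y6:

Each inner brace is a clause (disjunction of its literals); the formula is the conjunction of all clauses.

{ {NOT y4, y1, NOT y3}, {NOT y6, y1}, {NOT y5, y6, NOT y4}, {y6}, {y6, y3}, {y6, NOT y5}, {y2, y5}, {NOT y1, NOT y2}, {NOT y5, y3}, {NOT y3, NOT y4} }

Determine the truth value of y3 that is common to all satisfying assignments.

True

Suppose y3 = false.
Unit clause (y6) forces y6 = true.
Unit clause (y1) forces y1 = true.
Unit clause (NOT y2) forces y2 = false.
Unit clause (y5) forces y5 = true.
That conflicts with the unit clause (NOT y5).
So every satisfying assignment has y3 = True.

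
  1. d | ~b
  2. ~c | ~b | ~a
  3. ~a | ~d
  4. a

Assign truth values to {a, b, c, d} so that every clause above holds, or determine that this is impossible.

a: 1, b: 0, c: 0, d: 0

(a) alone gives a = 1.
(~d) alone gives d = 0.
(~b) alone gives b = 0.
All clauses hold; c can take either value.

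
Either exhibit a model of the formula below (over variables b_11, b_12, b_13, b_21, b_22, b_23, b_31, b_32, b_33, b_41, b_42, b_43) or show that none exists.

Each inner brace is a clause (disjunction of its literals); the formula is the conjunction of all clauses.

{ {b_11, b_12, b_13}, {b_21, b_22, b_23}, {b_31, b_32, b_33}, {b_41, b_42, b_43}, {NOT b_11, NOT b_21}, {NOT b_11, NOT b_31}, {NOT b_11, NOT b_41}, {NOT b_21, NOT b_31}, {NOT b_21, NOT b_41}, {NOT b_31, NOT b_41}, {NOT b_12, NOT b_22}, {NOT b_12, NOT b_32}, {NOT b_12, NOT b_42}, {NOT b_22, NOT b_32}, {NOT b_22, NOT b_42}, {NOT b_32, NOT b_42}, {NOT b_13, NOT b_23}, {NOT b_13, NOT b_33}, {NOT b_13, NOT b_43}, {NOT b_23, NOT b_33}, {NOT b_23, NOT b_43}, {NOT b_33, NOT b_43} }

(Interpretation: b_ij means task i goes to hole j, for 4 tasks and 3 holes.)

UNSATISFIABLE

Branch on b_11: set b_11 = false.
Branch on b_12: set b_12 = true.
Unit clause (NOT b_22) forces b_22 = false.
Unit clause (NOT b_32) forces b_32 = false.
Unit clause (NOT b_42) forces b_42 = false.
Branch on b_21: set b_21 = true.
Unit clause (NOT b_31) forces b_31 = false.
Unit clause (b_33) forces b_33 = true.
Unit clause (NOT b_41) forces b_41 = false.
Unit clause (b_43) forces b_43 = true.
Now (NOT b_43) is unsatisfied and unit — conflict.
Backtrack on b_21: now try b_21 = false.
Unit clause (b_23) forces b_23 = true.
Unit clause (NOT b_13) forces b_13 = false.
Unit clause (NOT b_33) forces b_33 = false.
Unit clause (b_31) forces b_31 = true.
Unit clause (NOT b_41) forces b_41 = false.
Unit clause (b_43) forces b_43 = true.
Now (NOT b_43) is unsatisfied and unit — conflict.
Neither b_21 = true nor b_21 = false works.
Backtrack on b_12: now try b_12 = false.
Unit clause (b_13) forces b_13 = true.
Unit clause (NOT b_23) forces b_23 = false.
Unit clause (NOT b_33) forces b_33 = false.
Unit clause (NOT b_43) forces b_43 = false.
Branch on b_21: set b_21 = true.
Unit clause (NOT b_31) forces b_31 = false.
Unit clause (b_32) forces b_32 = true.
Unit clause (NOT b_41) forces b_41 = false.
Unit clause (b_42) forces b_42 = true.
Now (NOT b_42) is unsatisfied and unit — conflict.
Backtrack on b_21: now try b_21 = false.
Unit clause (b_22) forces b_22 = true.
Unit clause (NOT b_32) forces b_32 = false.
Unit clause (b_31) forces b_31 = true.
Unit clause (NOT b_41) forces b_41 = false.
Unit clause (b_42) forces b_42 = true.
Now (NOT b_42) is unsatisfied and unit — conflict.
Neither b_21 = true nor b_21 = false works.
Neither b_12 = true nor b_12 = false works.
Backtrack on b_11: now try b_11 = true.
Unit clause (NOT b_21) forces b_21 = false.
Unit clause (NOT b_31) forces b_31 = false.
Unit clause (NOT b_41) forces b_41 = false.
Branch on b_22: set b_22 = true.
Unit clause (NOT b_12) forces b_12 = false.
Unit clause (NOT b_32) forces b_32 = false.
Unit clause (b_33) forces b_33 = true.
Unit clause (NOT b_42) forces b_42 = false.
Unit clause (b_43) forces b_43 = true.
Now (NOT b_43) is unsatisfied and unit — conflict.
Backtrack on b_22: now try b_22 = false.
Unit clause (b_23) forces b_23 = true.
Unit clause (NOT b_13) forces b_13 = false.
Unit clause (NOT b_33) forces b_33 = false.
Unit clause (b_32) forces b_32 = true.
Unit clause (NOT b_12) forces b_12 = false.
Unit clause (NOT b_42) forces b_42 = false.
Unit clause (b_43) forces b_43 = true.
Now (NOT b_43) is unsatisfied and unit — conflict.
Neither b_22 = true nor b_22 = false works.
Neither b_11 = true nor b_11 = false works.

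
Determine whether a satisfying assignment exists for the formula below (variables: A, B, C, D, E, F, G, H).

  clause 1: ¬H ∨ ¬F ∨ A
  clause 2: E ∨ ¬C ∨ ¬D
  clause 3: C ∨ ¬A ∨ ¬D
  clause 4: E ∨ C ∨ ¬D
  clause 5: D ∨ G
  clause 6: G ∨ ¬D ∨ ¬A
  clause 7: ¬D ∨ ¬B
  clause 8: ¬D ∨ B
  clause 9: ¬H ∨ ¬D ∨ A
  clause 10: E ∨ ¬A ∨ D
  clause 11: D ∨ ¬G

No, unsatisfiable

Try D = True.
The clause (¬B) is unit, so B = False.
Now (B) is unsatisfied and unit — conflict.
Backtrack on D: now try D = False.
The clause (G) is unit, so G = True.
Now (¬G) is unsatisfied and unit — conflict.
Either choice for D ends in contradiction.
No assignment satisfies every clause.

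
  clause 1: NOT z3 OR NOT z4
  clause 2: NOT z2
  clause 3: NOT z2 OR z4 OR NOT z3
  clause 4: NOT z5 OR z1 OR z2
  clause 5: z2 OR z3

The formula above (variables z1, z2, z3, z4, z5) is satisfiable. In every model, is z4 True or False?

False

Suppose z4 = true.
From the singleton clause (NOT z3), z3 = false.
From the singleton clause (NOT z2), z2 = false.
Now (z2) is unsatisfied and unit — conflict.
So every satisfying assignment has z4 = False.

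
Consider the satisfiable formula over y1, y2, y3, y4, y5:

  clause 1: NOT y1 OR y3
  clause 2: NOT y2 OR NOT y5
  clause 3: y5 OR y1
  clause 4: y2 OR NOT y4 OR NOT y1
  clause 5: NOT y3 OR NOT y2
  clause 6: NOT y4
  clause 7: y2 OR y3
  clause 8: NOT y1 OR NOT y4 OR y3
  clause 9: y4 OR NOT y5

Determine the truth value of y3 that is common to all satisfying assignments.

True

Suppose y3 = false.
(NOT y1) alone gives y1 = false.
(y5) alone gives y5 = true.
(NOT y2) alone gives y2 = false.
But (y2) is also a unit clause — contradiction.
So every satisfying assignment has y3 = True.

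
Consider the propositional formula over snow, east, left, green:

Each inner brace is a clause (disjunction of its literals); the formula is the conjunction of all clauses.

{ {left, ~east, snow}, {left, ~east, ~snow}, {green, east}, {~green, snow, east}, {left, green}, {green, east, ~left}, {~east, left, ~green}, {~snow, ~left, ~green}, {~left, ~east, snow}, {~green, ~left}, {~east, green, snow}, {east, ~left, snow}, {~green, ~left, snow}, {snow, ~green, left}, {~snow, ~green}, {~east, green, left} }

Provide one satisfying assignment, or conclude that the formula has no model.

Try green = 0.
The clause (east) is unit, so east = 1.
The clause (left) is unit, so left = 1.
The clause (snow) is unit, so snow = 1.
This assignment satisfies each clause.

snow ↦ 1,  east ↦ 1,  left ↦ 1,  green ↦ 0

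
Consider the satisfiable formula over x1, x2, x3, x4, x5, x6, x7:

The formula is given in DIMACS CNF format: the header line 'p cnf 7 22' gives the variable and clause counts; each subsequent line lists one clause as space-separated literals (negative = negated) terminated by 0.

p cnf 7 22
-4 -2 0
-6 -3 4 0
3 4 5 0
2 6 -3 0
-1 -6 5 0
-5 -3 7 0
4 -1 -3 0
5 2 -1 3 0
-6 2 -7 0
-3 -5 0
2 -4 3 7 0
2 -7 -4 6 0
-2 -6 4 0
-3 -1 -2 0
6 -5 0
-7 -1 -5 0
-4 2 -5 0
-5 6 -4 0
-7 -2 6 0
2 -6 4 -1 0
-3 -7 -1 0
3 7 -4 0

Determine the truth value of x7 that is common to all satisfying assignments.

False

Suppose x7 = True.
Suppose x4 = False.
Suppose x6 = False.
The clause (¬x5) is unit, so x5 = False.
The clause (x3) is unit, so x3 = True.
The clause (x2) is unit, so x2 = True.
But (¬x2) is also a unit clause — contradiction.
So x6 must be the other value — set x6 = True.
The clause (¬x3) is unit, so x3 = False.
The clause (x5) is unit, so x5 = True.
The clause (x2) is unit, so x2 = True.
But (¬x2) is also a unit clause — contradiction.
Neither x6 = True nor x6 = False works.
So x4 must be the other value — set x4 = True.
The clause (¬x2) is unit, so x2 = False.
The clause (¬x6) is unit, so x6 = False.
But (x6) is also a unit clause — contradiction.
Neither x4 = True nor x4 = False works.
So every satisfying assignment has x7 = False.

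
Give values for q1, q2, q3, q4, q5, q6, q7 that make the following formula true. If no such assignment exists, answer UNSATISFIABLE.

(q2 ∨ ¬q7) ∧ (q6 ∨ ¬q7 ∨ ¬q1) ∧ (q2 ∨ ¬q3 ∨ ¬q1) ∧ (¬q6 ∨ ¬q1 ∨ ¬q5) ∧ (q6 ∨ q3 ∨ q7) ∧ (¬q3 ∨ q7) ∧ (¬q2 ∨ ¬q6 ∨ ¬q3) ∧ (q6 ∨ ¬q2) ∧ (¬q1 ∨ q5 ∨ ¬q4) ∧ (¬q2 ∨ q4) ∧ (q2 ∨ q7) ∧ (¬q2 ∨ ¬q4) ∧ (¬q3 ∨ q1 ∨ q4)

UNSATISFIABLE

Branch on q2: set q2 = True.
The clause (q6) is unit, so q6 = True.
The clause (¬q3) is unit, so q3 = False.
The clause (q4) is unit, so q4 = True.
Now (¬q4) is unsatisfied and unit — conflict.
That branch fails; take q2 = False instead.
The clause (¬q7) is unit, so q7 = False.
Now (q7) is unsatisfied and unit — conflict.
Neither q2 = True nor q2 = False works.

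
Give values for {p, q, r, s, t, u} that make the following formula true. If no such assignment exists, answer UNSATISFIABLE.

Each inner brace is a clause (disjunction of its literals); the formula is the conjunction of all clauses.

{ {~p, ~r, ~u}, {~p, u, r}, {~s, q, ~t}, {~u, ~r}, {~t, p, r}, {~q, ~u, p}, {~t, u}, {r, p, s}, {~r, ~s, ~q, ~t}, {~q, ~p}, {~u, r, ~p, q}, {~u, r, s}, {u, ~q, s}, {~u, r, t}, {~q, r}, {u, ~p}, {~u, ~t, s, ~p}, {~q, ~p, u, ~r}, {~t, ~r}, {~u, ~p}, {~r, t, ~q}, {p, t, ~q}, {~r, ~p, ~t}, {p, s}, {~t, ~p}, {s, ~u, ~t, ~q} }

Branch on u: set u = 0.
Unit clause (~t) forces t = 0.
Unit clause (~p) forces p = 0.
Unit clause (~q) forces q = 0.
Unit clause (s) forces s = 1.
Every clause is now satisfied; r is unconstrained.

p ↦ 0, q ↦ 0, r ↦ 1, s ↦ 1, t ↦ 0, u ↦ 0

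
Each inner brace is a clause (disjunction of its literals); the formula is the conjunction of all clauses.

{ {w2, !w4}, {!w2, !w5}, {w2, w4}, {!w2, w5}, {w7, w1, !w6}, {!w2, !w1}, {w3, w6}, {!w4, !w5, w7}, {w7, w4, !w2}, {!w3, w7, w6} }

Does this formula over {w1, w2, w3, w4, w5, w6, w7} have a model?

No

Suppose w2 = true.
The clause (!w5) is unit, so w5 = false.
That conflicts with the unit clause (w5).
That branch fails; take w2 = false instead.
The clause (!w4) is unit, so w4 = false.
That conflicts with the unit clause (w4).
Either choice for w2 ends in contradiction.
No assignment satisfies every clause.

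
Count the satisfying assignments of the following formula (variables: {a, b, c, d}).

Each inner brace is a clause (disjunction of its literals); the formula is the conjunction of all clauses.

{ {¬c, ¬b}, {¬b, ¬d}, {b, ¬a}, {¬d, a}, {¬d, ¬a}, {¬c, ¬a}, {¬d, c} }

4

There are 2^4 = 16 truth assignments over (a, b, c, d).
Check each against the 7 clauses (columns in the order a, b, c, d):
  F F F F  ✓ satisfies all
  F F F T  ✗ fails (¬d ∨ a)
  F F T F  ✓ satisfies all
  F F T T  ✗ fails (¬d ∨ a)
  F T F F  ✓ satisfies all
  F T F T  ✗ fails (¬b ∨ ¬d)
  F T T F  ✗ fails (¬c ∨ ¬b)
  F T T T  ✗ fails (¬c ∨ ¬b)
  T F F F  ✗ fails (b ∨ ¬a)
  T F F T  ✗ fails (b ∨ ¬a)
  T F T F  ✗ fails (b ∨ ¬a)
  T F T T  ✗ fails (b ∨ ¬a)
  T T F F  ✓ satisfies all
  T T F T  ✗ fails (¬b ∨ ¬d)
  T T T F  ✗ fails (¬c ∨ ¬b)
  T T T T  ✗ fails (¬c ∨ ¬b)
4 of the 16 rows are models.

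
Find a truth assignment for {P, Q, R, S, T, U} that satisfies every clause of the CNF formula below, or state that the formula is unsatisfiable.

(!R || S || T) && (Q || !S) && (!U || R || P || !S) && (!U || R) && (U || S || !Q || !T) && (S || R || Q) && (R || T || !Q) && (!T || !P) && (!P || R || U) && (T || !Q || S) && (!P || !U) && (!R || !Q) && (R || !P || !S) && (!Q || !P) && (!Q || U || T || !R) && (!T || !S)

P: false, Q: false, R: true, S: false, T: true, U: true

Try Q = false.
From the singleton clause (!S), S = false.
From the singleton clause (R), R = true.
From the singleton clause (T), T = true.
From the singleton clause (!P), P = false.
All clauses hold; U can take either value.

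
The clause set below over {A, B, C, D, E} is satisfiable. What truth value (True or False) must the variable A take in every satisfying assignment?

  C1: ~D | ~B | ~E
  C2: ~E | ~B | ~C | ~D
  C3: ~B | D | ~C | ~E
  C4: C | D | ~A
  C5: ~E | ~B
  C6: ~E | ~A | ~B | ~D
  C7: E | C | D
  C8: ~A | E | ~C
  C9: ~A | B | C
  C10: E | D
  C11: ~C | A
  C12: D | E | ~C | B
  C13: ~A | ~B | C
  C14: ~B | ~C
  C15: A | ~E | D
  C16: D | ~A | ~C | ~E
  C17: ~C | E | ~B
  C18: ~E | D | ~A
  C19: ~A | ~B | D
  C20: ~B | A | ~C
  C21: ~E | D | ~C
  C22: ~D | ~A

False

Suppose A = 1.
(~D) alone gives D = 0.
(C) alone gives C = 1.
(E) alone gives E = 1.
But (~E) is also a unit clause — contradiction.
So every satisfying assignment has A = False.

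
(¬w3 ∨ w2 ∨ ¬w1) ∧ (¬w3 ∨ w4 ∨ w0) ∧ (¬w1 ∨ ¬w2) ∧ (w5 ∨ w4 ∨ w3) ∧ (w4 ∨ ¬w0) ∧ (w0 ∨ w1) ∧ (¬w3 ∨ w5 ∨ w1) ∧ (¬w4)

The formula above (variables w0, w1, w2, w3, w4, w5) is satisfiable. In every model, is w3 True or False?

Suppose w3 = True.
The clause (¬w4) is unit, so w4 = False.
The clause (w0) is unit, so w0 = True.
That conflicts with the unit clause (¬w0).
So every satisfying assignment has w3 = False.

False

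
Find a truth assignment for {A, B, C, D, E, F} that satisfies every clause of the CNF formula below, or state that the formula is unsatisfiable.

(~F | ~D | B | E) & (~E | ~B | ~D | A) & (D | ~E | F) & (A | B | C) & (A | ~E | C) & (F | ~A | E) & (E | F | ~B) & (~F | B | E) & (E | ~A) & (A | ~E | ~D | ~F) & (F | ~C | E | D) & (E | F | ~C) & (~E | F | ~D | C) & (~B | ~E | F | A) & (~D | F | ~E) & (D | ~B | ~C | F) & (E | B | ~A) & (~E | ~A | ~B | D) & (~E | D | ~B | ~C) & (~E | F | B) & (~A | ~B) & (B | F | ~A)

Case E = 1:
Case D = 0:
(F) alone gives F = 1.
Case A = 1:
(~B) alone gives B = 0.
No clause remains; C is free.

A ↦ 1; B ↦ 0; C ↦ 0; D ↦ 0; E ↦ 1; F ↦ 1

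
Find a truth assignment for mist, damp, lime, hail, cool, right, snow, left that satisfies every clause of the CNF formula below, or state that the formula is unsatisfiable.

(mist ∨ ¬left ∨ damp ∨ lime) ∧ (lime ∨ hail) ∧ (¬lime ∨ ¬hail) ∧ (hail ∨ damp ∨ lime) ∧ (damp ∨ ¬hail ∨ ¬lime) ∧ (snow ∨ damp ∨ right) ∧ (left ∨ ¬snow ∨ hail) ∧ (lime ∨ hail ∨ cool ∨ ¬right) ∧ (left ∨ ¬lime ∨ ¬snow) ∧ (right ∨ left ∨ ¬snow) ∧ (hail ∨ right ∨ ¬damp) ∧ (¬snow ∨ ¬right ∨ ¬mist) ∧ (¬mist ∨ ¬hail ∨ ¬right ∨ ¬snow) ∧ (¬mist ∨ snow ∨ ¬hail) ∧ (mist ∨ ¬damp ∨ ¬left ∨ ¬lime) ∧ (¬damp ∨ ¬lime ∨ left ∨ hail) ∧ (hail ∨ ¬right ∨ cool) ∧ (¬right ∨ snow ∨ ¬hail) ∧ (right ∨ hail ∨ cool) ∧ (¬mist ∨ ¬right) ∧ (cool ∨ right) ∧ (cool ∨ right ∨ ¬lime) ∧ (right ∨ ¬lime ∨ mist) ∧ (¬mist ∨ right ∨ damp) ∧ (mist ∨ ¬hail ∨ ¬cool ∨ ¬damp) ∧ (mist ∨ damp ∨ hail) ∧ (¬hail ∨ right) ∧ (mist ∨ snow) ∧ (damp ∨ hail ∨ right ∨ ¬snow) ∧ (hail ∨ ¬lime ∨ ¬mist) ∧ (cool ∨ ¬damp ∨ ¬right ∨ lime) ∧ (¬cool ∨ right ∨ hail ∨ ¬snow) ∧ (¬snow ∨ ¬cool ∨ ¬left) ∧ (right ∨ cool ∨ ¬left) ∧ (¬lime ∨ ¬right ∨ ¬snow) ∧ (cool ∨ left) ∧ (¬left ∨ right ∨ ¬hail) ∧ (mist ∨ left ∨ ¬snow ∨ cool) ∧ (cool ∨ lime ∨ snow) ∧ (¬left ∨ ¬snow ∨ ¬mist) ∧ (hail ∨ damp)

mist: False,  damp: False,  lime: False,  hail: True,  cool: True,  right: True,  snow: True,  left: False

Branch on lime: set lime = False.
(hail) alone gives hail = True.
(right) alone gives right = True.
(snow) alone gives snow = True.
(¬mist) alone gives mist = False.
Branch on left: set left = False.
(cool) alone gives cool = True.
(¬damp) alone gives damp = False.
This assignment satisfies each clause.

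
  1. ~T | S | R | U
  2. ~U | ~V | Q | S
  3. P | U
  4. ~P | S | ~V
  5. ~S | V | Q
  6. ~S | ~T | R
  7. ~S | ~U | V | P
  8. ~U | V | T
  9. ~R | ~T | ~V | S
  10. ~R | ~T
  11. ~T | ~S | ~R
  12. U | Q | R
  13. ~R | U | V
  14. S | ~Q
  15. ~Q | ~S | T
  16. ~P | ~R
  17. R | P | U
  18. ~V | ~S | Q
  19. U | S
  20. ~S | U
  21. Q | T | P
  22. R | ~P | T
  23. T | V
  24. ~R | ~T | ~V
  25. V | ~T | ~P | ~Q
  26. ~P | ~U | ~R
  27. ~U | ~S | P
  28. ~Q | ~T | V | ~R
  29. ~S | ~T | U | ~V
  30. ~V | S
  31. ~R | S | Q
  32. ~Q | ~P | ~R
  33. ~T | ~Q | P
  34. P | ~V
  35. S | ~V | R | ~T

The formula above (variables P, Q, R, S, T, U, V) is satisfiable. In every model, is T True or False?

Suppose T = 0.
From the singleton clause (V), V = 1.
From the singleton clause (S), S = 1.
From the singleton clause (~Q), Q = 0.
That conflicts with the unit clause (Q).
So every satisfying assignment has T = True.

True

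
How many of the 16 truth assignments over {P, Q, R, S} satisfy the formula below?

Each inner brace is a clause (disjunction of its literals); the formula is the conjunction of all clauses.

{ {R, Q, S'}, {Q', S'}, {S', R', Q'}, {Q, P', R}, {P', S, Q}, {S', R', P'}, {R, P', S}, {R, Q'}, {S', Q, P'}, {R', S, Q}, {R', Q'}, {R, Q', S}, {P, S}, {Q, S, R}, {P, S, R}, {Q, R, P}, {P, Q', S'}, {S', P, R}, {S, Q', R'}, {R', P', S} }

1

There are 2^4 = 16 truth assignments over (P, Q, R, S).
Check each against the 20 clauses (columns in the order P, Q, R, S):
  F F F F  ✗ fails (P + S)
  F F F T  ✗ fails (R + Q + S')
  F F T F  ✗ fails (R' + S + Q)
  F F T T  ✓ satisfies all
  F T F F  ✗ fails (R + Q')
  F T F T  ✗ fails (Q' + S')
  F T T F  ✗ fails (R' + Q')
  F T T T  ✗ fails (Q' + S')
  T F F F  ✗ fails (Q + P' + R)
  T F F T  ✗ fails (R + Q + S')
  T F T F  ✗ fails (P' + S + Q)
  T F T T  ✗ fails (S' + R' + P')
  T T F F  ✗ fails (R + P' + S)
  T T F T  ✗ fails (Q' + S')
  T T T F  ✗ fails (R' + Q')
  T T T T  ✗ fails (Q' + S')
1 of the 16 rows is a model.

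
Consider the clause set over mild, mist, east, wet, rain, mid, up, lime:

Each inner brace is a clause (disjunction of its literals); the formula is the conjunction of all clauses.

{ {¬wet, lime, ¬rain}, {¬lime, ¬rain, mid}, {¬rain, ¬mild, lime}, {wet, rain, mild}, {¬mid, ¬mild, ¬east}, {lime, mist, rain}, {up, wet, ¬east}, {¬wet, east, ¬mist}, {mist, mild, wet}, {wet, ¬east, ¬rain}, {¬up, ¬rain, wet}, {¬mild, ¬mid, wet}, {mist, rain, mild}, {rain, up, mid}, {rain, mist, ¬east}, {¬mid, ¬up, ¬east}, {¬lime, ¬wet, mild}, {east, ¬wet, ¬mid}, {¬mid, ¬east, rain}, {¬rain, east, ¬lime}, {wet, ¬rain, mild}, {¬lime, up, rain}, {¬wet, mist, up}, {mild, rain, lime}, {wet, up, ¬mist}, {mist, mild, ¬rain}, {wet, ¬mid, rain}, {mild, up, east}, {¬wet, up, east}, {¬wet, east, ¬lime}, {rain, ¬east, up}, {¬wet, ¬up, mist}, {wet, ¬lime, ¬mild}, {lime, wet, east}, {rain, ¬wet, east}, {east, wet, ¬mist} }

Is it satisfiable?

Try wet = True.
Try lime = True.
The clause (mild) is unit, so mild = True.
The clause (east) is unit, so east = True.
The clause (¬mid) is unit, so mid = False.
The clause (¬rain) is unit, so rain = False.
The clause (up) is unit, so up = True.
The clause (mist) is unit, so mist = True.
All clauses are satisfied.
A satisfying assignment: mild ↦ True,  mist ↦ True,  east ↦ True,  wet ↦ True,  rain ↦ False,  mid ↦ False,  up ↦ True,  lime ↦ True.

Yes, satisfiable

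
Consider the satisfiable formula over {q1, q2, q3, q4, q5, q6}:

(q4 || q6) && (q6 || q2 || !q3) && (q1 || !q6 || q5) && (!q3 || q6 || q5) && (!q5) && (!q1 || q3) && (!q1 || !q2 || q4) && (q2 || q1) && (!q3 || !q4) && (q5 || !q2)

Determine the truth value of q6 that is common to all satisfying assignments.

Suppose q6 = false.
Unit clause (q4) forces q4 = true.
Unit clause (!q5) forces q5 = false.
Unit clause (!q3) forces q3 = false.
Unit clause (!q1) forces q1 = false.
Unit clause (q2) forces q2 = true.
Now (!q2) is unsatisfied and unit — conflict.
So every satisfying assignment has q6 = True.

True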